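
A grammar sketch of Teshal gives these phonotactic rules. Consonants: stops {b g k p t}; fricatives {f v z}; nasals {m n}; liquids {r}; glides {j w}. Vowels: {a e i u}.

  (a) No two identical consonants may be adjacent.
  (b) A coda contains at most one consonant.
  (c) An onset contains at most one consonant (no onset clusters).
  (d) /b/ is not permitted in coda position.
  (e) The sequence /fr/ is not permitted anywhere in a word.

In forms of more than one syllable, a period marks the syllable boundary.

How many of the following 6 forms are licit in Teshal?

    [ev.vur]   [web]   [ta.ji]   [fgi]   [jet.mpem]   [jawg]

[ev.vur] — violates constraint (a): adjacent identical consonants /vv/ → illicit
[web] — violates constraint (d): syllable 1 coda contains /b/ → illicit
[ta.ji] — σ1 onset /t/, coda /∅/ ok; σ2 onset /j/, coda /∅/ ok → licit
[fgi] — violates constraint (c): syllable 1 onset /fg/ has 2 consonants (> 1) → illicit
[jet.mpem] — violates constraint (c): syllable 2 onset /mp/ has 2 consonants (> 1) → illicit
[jawg] — violates constraint (b): syllable 1 coda /wg/ has 2 consonants (> 1) → illicit
Licit: [ta.ji] → 1.

1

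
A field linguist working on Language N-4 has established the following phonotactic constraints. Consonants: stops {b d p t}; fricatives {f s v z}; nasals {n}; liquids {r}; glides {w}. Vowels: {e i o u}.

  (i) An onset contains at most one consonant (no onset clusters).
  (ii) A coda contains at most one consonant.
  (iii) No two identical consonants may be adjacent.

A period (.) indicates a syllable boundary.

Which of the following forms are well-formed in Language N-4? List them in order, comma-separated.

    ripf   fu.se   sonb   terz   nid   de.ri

ripf — violates constraint (ii): syllable 1 coda /pf/ has 2 consonants (> 1) → ill-formed
fu.se — σ1 onset /f/, coda /∅/ ok; σ2 onset /s/, coda /∅/ ok → well-formed
sonb — violates constraint (ii): syllable 1 coda /nb/ has 2 consonants (> 1) → ill-formed
terz — violates constraint (ii): syllable 1 coda /rz/ has 2 consonants (> 1) → ill-formed
nid — σ1 onset /n/, coda /d/ ok → well-formed
de.ri — σ1 onset /d/, coda /∅/ ok; σ2 onset /r/, coda /∅/ ok → well-formed

fu.se, nid, de.ri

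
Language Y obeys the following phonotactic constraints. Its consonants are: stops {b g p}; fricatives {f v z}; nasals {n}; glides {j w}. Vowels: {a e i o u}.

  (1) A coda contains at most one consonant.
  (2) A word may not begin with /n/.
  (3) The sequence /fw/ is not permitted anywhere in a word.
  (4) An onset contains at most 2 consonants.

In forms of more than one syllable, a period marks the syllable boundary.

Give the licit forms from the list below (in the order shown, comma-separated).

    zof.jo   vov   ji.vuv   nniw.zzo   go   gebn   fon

zof.jo — σ1 onset /z/, coda /f/ ok; σ2 onset /j/, coda /∅/ ok → licit
vov — σ1 onset /v/, coda /v/ ok → licit
ji.vuv — σ1 onset /j/, coda /∅/ ok; σ2 onset /v/, coda /v/ ok → licit
nniw.zzo — violates constraint 2: word begins with /n/ → illicit
go — σ1 onset /g/, coda /∅/ ok → licit
gebn — violates constraint 1: syllable 1 coda /bn/ has 2 consonants (> 1) → illicit
fon — σ1 onset /f/, coda /n/ ok → licit

zof.jo, vov, ji.vuv, go, fon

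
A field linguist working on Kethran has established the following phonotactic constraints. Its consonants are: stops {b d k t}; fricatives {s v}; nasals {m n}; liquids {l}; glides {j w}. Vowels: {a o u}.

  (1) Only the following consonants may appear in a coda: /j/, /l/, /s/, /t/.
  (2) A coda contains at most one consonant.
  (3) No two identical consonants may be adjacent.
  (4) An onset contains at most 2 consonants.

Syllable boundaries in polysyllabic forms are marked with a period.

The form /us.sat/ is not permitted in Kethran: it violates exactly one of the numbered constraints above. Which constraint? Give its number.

/us.sat/: adjacent identical consonants /ss/.
This is a violation of constraint 3: "No two identical consonants may be adjacent."
The remaining constraints (1, 2, 4) are satisfied.

3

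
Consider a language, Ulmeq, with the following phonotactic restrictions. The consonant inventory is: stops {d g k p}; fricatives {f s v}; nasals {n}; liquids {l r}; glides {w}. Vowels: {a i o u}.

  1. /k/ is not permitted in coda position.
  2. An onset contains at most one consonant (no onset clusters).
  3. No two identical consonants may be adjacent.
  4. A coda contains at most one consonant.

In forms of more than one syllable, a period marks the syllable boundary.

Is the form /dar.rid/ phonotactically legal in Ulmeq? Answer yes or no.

/dar.rid/ — violates constraint 3: adjacent identical consonants /rr/ → phonotactically illegal

no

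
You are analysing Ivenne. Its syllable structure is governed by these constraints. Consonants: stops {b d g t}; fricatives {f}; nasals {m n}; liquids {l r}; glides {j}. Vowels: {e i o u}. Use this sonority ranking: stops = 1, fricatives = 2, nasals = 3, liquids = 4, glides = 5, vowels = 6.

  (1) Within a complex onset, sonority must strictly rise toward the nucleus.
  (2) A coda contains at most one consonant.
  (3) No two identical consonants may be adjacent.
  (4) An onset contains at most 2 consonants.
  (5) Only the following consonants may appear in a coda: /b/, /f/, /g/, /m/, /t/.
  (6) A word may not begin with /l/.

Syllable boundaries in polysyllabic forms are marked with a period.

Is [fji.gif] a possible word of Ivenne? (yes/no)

yes

[fji.gif] — σ1 onset /fj/ (2→5 rises), coda /∅/ ok; σ2 onset /g/, coda /f/ ok → licit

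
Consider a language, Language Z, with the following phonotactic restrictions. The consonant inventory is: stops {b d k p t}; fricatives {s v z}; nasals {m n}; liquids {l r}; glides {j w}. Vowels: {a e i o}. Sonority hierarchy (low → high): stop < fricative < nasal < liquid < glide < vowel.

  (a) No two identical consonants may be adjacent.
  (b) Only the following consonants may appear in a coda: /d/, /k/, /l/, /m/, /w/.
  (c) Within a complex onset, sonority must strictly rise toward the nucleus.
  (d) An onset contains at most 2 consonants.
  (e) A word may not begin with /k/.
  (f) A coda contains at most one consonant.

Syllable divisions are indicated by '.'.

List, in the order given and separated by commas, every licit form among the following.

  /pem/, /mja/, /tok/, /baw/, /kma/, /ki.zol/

/pem/ — σ1 onset /p/, coda /m/ ok → licit
/mja/ — σ1 onset /mj/ (3→5 rises), coda /∅/ ok → licit
/tok/ — σ1 onset /t/, coda /k/ ok → licit
/baw/ — σ1 onset /b/, coda /w/ ok → licit
/kma/ — violates constraint (e): word begins with /k/ → illicit
/ki.zol/ — violates constraint (e): word begins with /k/ → illicit

/pem/, /mja/, /tok/, /baw/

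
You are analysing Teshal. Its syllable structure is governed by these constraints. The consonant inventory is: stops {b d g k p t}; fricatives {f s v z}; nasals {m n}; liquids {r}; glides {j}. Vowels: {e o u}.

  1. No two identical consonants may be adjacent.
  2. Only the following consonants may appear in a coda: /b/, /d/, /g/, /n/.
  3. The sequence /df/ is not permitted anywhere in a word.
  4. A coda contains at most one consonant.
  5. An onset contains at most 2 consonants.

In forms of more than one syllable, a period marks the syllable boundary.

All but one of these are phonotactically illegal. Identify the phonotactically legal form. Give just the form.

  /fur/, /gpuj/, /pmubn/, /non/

/non/

/fur/ — violates constraint 2: syllable 1 coda contains /r/, which is not a licensed coda consonant → phonotactically illegal
/gpuj/ — violates constraint 2: syllable 1 coda contains /j/, which is not a licensed coda consonant → phonotactically illegal
/pmubn/ — violates constraint 4: syllable 1 coda /bn/ has 2 consonants (> 1) → phonotactically illegal
/non/ — σ1 onset /n/, coda /n/ ok → phonotactically legal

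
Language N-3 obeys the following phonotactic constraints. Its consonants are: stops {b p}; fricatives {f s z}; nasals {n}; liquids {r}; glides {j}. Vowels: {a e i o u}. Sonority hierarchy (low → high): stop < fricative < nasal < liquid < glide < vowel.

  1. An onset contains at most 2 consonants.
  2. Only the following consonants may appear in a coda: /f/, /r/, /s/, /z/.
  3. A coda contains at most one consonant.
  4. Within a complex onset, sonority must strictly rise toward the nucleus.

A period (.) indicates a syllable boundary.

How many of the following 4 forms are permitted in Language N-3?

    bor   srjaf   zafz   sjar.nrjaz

bor — σ1 onset /b/, coda /r/ ok → permitted
srjaf — violates constraint 1: syllable 1 onset /srj/ has 3 consonants (> 2) → not permitted
zafz — violates constraint 3: syllable 1 coda /fz/ has 2 consonants (> 1) → not permitted
sjar.nrjaz — violates constraint 1: syllable 2 onset /nrj/ has 3 consonants (> 2) → not permitted
Permitted: bor → 1.

1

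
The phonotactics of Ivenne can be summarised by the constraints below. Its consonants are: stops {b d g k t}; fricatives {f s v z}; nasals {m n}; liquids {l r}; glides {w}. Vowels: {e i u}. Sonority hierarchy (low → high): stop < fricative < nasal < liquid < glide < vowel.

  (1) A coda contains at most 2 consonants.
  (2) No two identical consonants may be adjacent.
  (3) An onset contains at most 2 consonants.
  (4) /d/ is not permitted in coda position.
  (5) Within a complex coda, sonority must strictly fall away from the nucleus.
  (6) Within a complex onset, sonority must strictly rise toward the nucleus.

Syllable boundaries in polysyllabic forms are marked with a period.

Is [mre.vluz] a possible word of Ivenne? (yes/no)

[mre.vluz] — σ1 onset /mr/ (3→4 rises), coda /∅/ ok; σ2 onset /vl/ (2→4 rises), coda /z/ ok → licit

yes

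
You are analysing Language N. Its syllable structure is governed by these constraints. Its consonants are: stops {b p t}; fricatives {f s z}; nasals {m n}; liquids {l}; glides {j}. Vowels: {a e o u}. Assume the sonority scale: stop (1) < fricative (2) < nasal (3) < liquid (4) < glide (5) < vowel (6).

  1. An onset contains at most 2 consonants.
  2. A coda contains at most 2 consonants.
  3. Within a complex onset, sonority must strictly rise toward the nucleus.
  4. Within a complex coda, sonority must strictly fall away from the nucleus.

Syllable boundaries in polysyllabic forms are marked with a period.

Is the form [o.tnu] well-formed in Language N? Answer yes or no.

[o.tnu] — σ1 onset /∅/, coda /∅/ ok; σ2 onset /tn/ (1→3 rises), coda /∅/ ok → well-formed

yes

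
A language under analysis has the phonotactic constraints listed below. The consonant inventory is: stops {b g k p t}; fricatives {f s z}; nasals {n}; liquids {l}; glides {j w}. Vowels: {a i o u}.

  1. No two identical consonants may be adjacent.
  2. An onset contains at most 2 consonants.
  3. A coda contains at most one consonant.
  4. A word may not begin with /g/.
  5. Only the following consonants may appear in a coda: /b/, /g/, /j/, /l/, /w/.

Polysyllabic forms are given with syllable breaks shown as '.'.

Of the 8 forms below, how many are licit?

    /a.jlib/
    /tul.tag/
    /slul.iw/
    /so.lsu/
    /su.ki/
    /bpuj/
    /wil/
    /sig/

8

/a.jlib/ — σ1 onset /∅/, coda /∅/ ok; σ2 onset /jl/ (2C), coda /b/ ok → licit
/tul.tag/ — σ1 onset /t/, coda /l/ ok; σ2 onset /t/, coda /g/ ok → licit
/slul.iw/ — σ1 onset /sl/ (2C), coda /l/ ok; σ2 onset /∅/, coda /w/ ok → licit
/so.lsu/ — σ1 onset /s/, coda /∅/ ok; σ2 onset /ls/ (2C), coda /∅/ ok → licit
/su.ki/ — σ1 onset /s/, coda /∅/ ok; σ2 onset /k/, coda /∅/ ok → licit
/bpuj/ — σ1 onset /bp/ (2C), coda /j/ ok → licit
/wil/ — σ1 onset /w/, coda /l/ ok → licit
/sig/ — σ1 onset /s/, coda /g/ ok → licit
Licit: /a.jlib/, /tul.tag/, /slul.iw/, /so.lsu/, /su.ki/, /bpuj/, /wil/, /sig/ → 8.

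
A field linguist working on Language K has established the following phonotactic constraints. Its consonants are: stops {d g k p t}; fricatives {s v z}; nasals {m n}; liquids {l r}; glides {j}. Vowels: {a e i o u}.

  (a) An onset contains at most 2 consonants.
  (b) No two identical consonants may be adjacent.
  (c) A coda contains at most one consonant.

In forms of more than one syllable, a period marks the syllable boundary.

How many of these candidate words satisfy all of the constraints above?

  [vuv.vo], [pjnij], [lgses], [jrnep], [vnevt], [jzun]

1

[vuv.vo] — violates constraint (b): adjacent identical consonants /vv/ → illicit
[pjnij] — violates constraint (a): syllable 1 onset /pjn/ has 3 consonants (> 2) → illicit
[lgses] — violates constraint (a): syllable 1 onset /lgs/ has 3 consonants (> 2) → illicit
[jrnep] — violates constraint (a): syllable 1 onset /jrn/ has 3 consonants (> 2) → illicit
[vnevt] — violates constraint (c): syllable 1 coda /vt/ has 2 consonants (> 1) → illicit
[jzun] — σ1 onset /jz/ (2C), coda /n/ ok → licit
Licit: [jzun] → 1.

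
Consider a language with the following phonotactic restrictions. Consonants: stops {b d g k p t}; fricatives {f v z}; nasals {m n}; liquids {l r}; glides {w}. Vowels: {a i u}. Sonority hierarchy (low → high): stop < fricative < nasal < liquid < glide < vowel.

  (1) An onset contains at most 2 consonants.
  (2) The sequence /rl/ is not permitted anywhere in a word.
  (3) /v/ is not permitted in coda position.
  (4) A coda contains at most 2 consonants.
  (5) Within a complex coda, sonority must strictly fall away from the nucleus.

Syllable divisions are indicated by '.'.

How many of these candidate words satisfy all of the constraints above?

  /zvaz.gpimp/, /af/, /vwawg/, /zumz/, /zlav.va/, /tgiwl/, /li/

6

/zvaz.gpimp/ — σ1 onset /zv/ (2C), coda /z/ ok; σ2 onset /gp/ (2C), coda /mp/ (3→1 falls) ok → permitted
/af/ — σ1 onset /∅/, coda /f/ ok → permitted
/vwawg/ — σ1 onset /vw/ (2C), coda /wg/ (5→1 falls) ok → permitted
/zumz/ — σ1 onset /z/, coda /mz/ (3→2 falls) ok → permitted
/zlav.va/ — violates constraint 3: syllable 1 coda contains /v/ → not permitted
/tgiwl/ — σ1 onset /tg/ (2C), coda /wl/ (5→4 falls) ok → permitted
/li/ — σ1 onset /l/, coda /∅/ ok → permitted
Permitted: /zvaz.gpimp/, /af/, /vwawg/, /zumz/, /tgiwl/, /li/ → 6.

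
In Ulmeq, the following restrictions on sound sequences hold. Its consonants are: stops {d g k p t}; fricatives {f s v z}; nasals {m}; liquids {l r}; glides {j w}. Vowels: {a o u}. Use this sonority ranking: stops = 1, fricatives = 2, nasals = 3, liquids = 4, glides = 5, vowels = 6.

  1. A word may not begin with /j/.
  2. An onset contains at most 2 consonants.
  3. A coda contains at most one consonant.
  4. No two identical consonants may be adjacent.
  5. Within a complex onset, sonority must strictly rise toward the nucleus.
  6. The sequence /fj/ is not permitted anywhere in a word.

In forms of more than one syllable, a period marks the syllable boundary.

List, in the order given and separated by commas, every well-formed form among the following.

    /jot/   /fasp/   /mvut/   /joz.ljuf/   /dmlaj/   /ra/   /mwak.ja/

/jot/ — violates constraint 1: word begins with /j/ → ill-formed
/fasp/ — violates constraint 3: syllable 1 coda /sp/ has 2 consonants (> 1) → ill-formed
/mvut/ — violates constraint 5: syllable 1 onset /mv/: /m/ (nasal, 3) → /v/ (fricative, 2) does not rise → ill-formed
/joz.ljuf/ — violates constraint 1: word begins with /j/ → ill-formed
/dmlaj/ — violates constraint 2: syllable 1 onset /dml/ has 3 consonants (> 2) → ill-formed
/ra/ — σ1 onset /r/, coda /∅/ ok → well-formed
/mwak.ja/ — σ1 onset /mw/ (3→5 rises), coda /k/ ok; σ2 onset /j/, coda /∅/ ok → well-formed

/ra/, /mwak.ja/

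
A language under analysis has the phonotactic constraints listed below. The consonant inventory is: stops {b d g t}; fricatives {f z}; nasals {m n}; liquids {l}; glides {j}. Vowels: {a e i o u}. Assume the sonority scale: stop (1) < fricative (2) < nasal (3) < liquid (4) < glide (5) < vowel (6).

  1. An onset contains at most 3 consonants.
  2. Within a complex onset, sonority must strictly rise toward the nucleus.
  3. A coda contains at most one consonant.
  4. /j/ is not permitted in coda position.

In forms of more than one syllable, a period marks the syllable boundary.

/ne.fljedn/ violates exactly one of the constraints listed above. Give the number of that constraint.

3

/ne.fljedn/: syllable 2 coda /dn/ has 2 consonants (> 1).
This is a violation of constraint 3: "A coda contains at most one consonant."
The remaining constraints (1, 2, 4) are satisfied.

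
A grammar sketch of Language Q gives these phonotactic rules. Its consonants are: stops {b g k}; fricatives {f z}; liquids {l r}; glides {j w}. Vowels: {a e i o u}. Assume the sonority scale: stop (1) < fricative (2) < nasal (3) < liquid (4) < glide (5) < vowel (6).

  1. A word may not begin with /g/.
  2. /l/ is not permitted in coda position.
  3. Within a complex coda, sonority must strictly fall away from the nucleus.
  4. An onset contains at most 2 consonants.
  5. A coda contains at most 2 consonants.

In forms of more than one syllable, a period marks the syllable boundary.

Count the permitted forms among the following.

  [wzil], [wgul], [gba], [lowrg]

[wzil] — violates constraint 2: syllable 1 coda contains /l/ → not permitted
[wgul] — violates constraint 2: syllable 1 coda contains /l/ → not permitted
[gba] — violates constraint 1: word begins with /g/ → not permitted
[lowrg] — violates constraint 5: syllable 1 coda /wrg/ has 3 consonants (> 2) → not permitted
No form is permitted → 0.

0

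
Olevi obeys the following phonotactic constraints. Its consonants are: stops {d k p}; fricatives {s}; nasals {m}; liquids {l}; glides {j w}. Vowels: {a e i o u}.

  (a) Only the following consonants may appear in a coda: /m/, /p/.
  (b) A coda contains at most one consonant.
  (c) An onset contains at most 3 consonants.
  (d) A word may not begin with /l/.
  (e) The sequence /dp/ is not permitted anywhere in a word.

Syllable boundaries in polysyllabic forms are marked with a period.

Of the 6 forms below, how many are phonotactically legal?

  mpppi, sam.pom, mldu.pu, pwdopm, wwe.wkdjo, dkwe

mpppi — violates constraint (c): syllable 1 onset /mppp/ has 4 consonants (> 3) → phonotactically illegal
sam.pom — σ1 onset /s/, coda /m/ ok; σ2 onset /p/, coda /m/ ok → phonotactically legal
mldu.pu — σ1 onset /mld/ (3C), coda /∅/ ok; σ2 onset /p/, coda /∅/ ok → phonotactically legal
pwdopm — violates constraint (b): syllable 1 coda /pm/ has 2 consonants (> 1) → phonotactically illegal
wwe.wkdjo — violates constraint (c): syllable 2 onset /wkdj/ has 4 consonants (> 3) → phonotactically illegal
dkwe — σ1 onset /dkw/ (3C), coda /∅/ ok → phonotactically legal
Phonotactically legal: sam.pom, mldu.pu, dkwe → 3.

3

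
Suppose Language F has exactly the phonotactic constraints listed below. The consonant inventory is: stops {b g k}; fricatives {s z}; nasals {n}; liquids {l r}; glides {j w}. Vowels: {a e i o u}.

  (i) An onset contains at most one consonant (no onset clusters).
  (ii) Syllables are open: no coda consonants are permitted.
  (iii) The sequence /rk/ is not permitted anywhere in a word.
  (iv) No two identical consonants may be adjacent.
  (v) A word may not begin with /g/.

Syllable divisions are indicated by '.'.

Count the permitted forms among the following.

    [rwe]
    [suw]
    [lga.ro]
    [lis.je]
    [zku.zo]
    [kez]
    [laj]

0

[rwe] — violates constraint (i): syllable 1 onset /rw/ has 2 consonants (> 1) → not permitted
[suw] — violates constraint (ii): syllable 1 coda /w/ has 1 consonant (> 0) → not permitted
[lga.ro] — violates constraint (i): syllable 1 onset /lg/ has 2 consonants (> 1) → not permitted
[lis.je] — violates constraint (ii): syllable 1 coda /s/ has 1 consonant (> 0) → not permitted
[zku.zo] — violates constraint (i): syllable 1 onset /zk/ has 2 consonants (> 1) → not permitted
[kez] — violates constraint (ii): syllable 1 coda /z/ has 1 consonant (> 0) → not permitted
[laj] — violates constraint (ii): syllable 1 coda /j/ has 1 consonant (> 0) → not permitted
No form is permitted → 0.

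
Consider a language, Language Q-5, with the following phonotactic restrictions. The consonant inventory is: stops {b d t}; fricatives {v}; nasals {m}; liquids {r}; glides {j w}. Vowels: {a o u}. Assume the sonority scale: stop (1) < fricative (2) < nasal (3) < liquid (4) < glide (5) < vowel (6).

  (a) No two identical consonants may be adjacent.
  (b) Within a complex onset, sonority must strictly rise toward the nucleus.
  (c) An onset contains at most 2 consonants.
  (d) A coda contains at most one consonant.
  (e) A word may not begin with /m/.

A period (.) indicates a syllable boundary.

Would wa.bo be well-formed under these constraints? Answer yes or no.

yes

wa.bo — σ1 onset /w/, coda /∅/ ok; σ2 onset /b/, coda /∅/ ok → well-formed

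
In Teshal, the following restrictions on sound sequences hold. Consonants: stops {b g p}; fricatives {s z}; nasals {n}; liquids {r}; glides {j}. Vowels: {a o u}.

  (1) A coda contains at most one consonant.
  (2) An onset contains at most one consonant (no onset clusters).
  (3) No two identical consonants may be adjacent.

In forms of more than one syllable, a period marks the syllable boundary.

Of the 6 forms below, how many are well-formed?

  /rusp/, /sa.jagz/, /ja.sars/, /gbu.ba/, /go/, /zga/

1

/rusp/ — violates constraint 1: syllable 1 coda /sp/ has 2 consonants (> 1) → ill-formed
/sa.jagz/ — violates constraint 1: syllable 2 coda /gz/ has 2 consonants (> 1) → ill-formed
/ja.sars/ — violates constraint 1: syllable 2 coda /rs/ has 2 consonants (> 1) → ill-formed
/gbu.ba/ — violates constraint 2: syllable 1 onset /gb/ has 2 consonants (> 1) → ill-formed
/go/ — σ1 onset /g/, coda /∅/ ok → well-formed
/zga/ — violates constraint 2: syllable 1 onset /zg/ has 2 consonants (> 1) → ill-formed
Well-formed: /go/ → 1.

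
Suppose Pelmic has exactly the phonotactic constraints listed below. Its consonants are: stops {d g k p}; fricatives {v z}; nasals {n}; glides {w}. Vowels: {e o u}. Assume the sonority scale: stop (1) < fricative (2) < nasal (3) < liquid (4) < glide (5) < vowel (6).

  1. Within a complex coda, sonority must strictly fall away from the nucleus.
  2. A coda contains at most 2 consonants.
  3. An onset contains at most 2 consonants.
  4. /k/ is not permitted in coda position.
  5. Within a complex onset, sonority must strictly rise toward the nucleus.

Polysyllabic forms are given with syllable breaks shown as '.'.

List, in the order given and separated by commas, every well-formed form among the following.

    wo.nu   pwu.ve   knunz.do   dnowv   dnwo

wo.nu — σ1 onset /w/, coda /∅/ ok; σ2 onset /n/, coda /∅/ ok → well-formed
pwu.ve — σ1 onset /pw/ (1→5 rises), coda /∅/ ok; σ2 onset /v/, coda /∅/ ok → well-formed
knunz.do — σ1 onset /kn/ (1→3 rises), coda /nz/ (3→2 falls) ok; σ2 onset /d/, coda /∅/ ok → well-formed
dnowv — σ1 onset /dn/ (1→3 rises), coda /wv/ (5→2 falls) ok → well-formed
dnwo — violates constraint 3: syllable 1 onset /dnw/ has 3 consonants (> 2) → ill-formed

wo.nu, pwu.ve, knunz.do, dnowv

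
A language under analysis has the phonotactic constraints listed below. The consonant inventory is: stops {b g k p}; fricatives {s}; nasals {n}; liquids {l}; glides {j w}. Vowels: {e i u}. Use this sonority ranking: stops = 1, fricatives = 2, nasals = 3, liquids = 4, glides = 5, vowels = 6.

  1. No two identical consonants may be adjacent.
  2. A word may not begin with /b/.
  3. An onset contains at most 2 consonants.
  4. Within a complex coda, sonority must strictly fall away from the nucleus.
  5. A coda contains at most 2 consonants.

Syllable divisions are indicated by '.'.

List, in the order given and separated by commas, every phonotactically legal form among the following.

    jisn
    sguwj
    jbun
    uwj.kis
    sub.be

jisn — violates constraint 4: syllable 1 coda /sn/: /s/ (fricative, 2) → /n/ (nasal, 3) does not fall → phonotactically illegal
sguwj — violates constraint 4: syllable 1 coda /wj/: /w/ (glide, 5) → /j/ (glide, 5) does not fall → phonotactically illegal
jbun — σ1 onset /jb/ (2C), coda /n/ ok → phonotactically legal
uwj.kis — violates constraint 4: syllable 1 coda /wj/: /w/ (glide, 5) → /j/ (glide, 5) does not fall → phonotactically illegal
sub.be — violates constraint 1: adjacent identical consonants /bb/ → phonotactically illegal

jbun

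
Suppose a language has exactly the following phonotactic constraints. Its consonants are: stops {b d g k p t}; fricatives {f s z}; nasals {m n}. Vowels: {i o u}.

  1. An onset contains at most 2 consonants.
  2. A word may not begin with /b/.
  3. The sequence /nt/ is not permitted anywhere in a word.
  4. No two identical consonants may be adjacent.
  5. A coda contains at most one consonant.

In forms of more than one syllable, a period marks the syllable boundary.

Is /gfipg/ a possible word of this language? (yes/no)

no

/gfipg/ — violates constraint 5: syllable 1 coda /pg/ has 2 consonants (> 1) → ill-formed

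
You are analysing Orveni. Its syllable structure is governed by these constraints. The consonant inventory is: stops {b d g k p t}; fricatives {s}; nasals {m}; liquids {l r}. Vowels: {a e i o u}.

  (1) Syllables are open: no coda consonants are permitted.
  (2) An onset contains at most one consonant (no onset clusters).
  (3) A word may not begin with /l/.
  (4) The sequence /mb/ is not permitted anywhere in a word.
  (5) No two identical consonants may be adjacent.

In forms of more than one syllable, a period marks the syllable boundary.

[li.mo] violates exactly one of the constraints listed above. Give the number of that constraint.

[li.mo]: word begins with /l/.
This is a violation of constraint 3: "A word may not begin with /l/."
The remaining constraints (1, 2, 4, 5) are satisfied.

3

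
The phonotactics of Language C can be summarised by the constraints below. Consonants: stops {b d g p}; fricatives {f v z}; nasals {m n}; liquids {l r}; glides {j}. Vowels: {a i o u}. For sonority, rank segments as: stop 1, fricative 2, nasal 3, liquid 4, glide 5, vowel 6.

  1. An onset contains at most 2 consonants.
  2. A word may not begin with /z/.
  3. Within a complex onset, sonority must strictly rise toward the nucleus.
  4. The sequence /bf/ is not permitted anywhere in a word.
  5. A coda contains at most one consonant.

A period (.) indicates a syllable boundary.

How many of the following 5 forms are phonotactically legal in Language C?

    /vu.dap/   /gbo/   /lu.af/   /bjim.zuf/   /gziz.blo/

/vu.dap/ — σ1 onset /v/, coda /∅/ ok; σ2 onset /d/, coda /p/ ok → phonotactically legal
/gbo/ — violates constraint 3: syllable 1 onset /gb/: /g/ (stop, 1) → /b/ (stop, 1) does not rise → phonotactically illegal
/lu.af/ — σ1 onset /l/, coda /∅/ ok; σ2 onset /∅/, coda /f/ ok → phonotactically legal
/bjim.zuf/ — σ1 onset /bj/ (1→5 rises), coda /m/ ok; σ2 onset /z/, coda /f/ ok → phonotactically legal
/gziz.blo/ — σ1 onset /gz/ (1→2 rises), coda /z/ ok; σ2 onset /bl/ (1→4 rises), coda /∅/ ok → phonotactically legal
Phonotactically legal: /vu.dap/, /lu.af/, /bjim.zuf/, /gziz.blo/ → 4.

4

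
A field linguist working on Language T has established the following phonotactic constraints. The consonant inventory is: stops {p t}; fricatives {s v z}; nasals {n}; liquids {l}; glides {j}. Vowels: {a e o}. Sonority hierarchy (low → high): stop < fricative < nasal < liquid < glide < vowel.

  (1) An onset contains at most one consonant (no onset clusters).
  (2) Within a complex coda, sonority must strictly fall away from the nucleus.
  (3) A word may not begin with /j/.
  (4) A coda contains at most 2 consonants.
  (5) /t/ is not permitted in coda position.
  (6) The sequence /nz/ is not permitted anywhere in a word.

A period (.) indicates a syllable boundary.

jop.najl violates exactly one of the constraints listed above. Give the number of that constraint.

3

jop.najl: word begins with /j/.
This is a violation of constraint 3: "A word may not begin with /j/."
The remaining constraints (1, 2, 4, 5, 6) are satisfied.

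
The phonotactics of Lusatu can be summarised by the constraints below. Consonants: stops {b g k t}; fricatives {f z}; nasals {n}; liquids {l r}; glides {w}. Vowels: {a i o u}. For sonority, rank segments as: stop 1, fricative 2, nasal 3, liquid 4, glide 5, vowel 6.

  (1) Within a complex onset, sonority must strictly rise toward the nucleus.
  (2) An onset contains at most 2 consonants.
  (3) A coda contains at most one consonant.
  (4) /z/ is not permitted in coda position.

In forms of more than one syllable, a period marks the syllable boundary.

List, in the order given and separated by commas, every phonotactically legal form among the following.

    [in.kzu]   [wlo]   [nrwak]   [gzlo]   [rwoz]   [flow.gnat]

[in.kzu], [flow.gnat]

[in.kzu] — σ1 onset /∅/, coda /n/ ok; σ2 onset /kz/ (1→2 rises), coda /∅/ ok → phonotactically legal
[wlo] — violates constraint 1: syllable 1 onset /wl/: /w/ (glide, 5) → /l/ (liquid, 4) does not rise → phonotactically illegal
[nrwak] — violates constraint 2: syllable 1 onset /nrw/ has 3 consonants (> 2) → phonotactically illegal
[gzlo] — violates constraint 2: syllable 1 onset /gzl/ has 3 consonants (> 2) → phonotactically illegal
[rwoz] — violates constraint 4: syllable 1 coda contains /z/ → phonotactically illegal
[flow.gnat] — σ1 onset /fl/ (2→4 rises), coda /w/ ok; σ2 onset /gn/ (1→3 rises), coda /t/ ok → phonotactically legal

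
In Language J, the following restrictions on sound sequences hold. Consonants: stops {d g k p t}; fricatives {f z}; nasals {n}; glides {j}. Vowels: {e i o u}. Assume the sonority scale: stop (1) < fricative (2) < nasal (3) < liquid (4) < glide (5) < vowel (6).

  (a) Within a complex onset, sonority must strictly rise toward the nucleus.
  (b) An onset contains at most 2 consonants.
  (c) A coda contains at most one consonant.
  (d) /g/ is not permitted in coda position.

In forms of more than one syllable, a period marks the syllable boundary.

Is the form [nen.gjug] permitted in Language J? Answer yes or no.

[nen.gjug] — violates constraint (d): syllable 2 coda contains /g/ → not permitted

no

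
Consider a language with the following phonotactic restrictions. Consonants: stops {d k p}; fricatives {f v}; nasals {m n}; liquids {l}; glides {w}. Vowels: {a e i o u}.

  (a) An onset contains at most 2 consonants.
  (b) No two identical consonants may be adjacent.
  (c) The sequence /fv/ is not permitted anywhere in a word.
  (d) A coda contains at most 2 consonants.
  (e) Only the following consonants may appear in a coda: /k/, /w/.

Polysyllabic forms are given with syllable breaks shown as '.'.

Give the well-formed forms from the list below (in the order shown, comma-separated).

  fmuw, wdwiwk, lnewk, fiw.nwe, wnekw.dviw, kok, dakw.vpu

fmuw, lnewk, fiw.nwe, wnekw.dviw, kok, dakw.vpu

fmuw — σ1 onset /fm/ (2C), coda /w/ ok → well-formed
wdwiwk — violates constraint (a): syllable 1 onset /wdw/ has 3 consonants (> 2) → ill-formed
lnewk — σ1 onset /ln/ (2C), coda /wk/ (2C) ok → well-formed
fiw.nwe — σ1 onset /f/, coda /w/ ok; σ2 onset /nw/ (2C), coda /∅/ ok → well-formed
wnekw.dviw — σ1 onset /wn/ (2C), coda /kw/ (2C) ok; σ2 onset /dv/ (2C), coda /w/ ok → well-formed
kok — σ1 onset /k/, coda /k/ ok → well-formed
dakw.vpu — σ1 onset /d/, coda /kw/ (2C) ok; σ2 onset /vp/ (2C), coda /∅/ ok → well-formed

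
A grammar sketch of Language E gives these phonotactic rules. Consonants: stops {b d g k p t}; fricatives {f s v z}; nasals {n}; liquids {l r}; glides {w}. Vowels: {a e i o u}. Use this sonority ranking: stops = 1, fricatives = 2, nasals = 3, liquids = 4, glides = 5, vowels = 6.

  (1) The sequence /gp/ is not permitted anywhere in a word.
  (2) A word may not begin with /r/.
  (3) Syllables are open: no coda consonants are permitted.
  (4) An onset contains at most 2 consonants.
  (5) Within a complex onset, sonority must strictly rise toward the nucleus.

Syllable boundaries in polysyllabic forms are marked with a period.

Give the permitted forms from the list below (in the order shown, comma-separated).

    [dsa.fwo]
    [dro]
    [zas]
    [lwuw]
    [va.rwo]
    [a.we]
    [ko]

[dsa.fwo] — σ1 onset /ds/ (1→2 rises), coda /∅/ ok; σ2 onset /fw/ (2→5 rises), coda /∅/ ok → permitted
[dro] — σ1 onset /dr/ (1→4 rises), coda /∅/ ok → permitted
[zas] — violates constraint 3: syllable 1 coda /s/ has 1 consonant (> 0) → not permitted
[lwuw] — violates constraint 3: syllable 1 coda /w/ has 1 consonant (> 0) → not permitted
[va.rwo] — σ1 onset /v/, coda /∅/ ok; σ2 onset /rw/ (4→5 rises), coda /∅/ ok → permitted
[a.we] — σ1 onset /∅/, coda /∅/ ok; σ2 onset /w/, coda /∅/ ok → permitted
[ko] — σ1 onset /k/, coda /∅/ ok → permitted

[dsa.fwo], [dro], [va.rwo], [a.we], [ko]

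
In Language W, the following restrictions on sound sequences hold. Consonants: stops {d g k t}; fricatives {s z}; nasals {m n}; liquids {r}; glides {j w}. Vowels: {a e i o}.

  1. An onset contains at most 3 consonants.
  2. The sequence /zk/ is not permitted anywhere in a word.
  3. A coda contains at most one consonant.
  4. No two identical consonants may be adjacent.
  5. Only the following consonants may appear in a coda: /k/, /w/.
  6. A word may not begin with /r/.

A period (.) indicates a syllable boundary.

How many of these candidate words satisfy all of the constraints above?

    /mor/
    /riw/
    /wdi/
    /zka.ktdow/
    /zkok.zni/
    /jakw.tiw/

/mor/ — violates constraint 5: syllable 1 coda contains /r/, which is not a licensed coda consonant → illicit
/riw/ — violates constraint 6: word begins with /r/ → illicit
/wdi/ — σ1 onset /wd/ (2C), coda /∅/ ok → licit
/zka.ktdow/ — violates constraint 2: contains banned sequence /zk/ → illicit
/zkok.zni/ — violates constraint 2: contains banned sequence /zk/ → illicit
/jakw.tiw/ — violates constraint 3: syllable 1 coda /kw/ has 2 consonants (> 1) → illicit
Licit: /wdi/ → 1.

1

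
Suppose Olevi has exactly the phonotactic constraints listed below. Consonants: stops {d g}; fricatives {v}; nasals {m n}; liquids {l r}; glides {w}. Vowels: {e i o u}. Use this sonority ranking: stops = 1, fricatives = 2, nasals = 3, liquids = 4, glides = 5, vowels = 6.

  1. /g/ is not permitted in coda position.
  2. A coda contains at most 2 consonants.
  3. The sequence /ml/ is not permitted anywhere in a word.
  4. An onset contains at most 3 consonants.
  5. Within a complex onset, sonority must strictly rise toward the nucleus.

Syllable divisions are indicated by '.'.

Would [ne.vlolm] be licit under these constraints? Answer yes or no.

[ne.vlolm] — σ1 onset /n/, coda /∅/ ok; σ2 onset /vl/ (2→4 rises), coda /lm/ (2C) ok → licit

yes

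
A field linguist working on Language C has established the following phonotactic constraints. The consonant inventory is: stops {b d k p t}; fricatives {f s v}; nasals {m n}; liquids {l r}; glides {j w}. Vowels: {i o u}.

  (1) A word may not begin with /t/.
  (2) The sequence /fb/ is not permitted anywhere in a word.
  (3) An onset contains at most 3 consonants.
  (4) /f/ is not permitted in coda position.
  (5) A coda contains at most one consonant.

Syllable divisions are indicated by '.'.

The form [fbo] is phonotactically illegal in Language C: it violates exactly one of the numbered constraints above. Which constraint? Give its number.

2

[fbo]: contains banned sequence /fb/.
This is a violation of constraint 2: "The sequence /fb/ is not permitted anywhere in a word."
The remaining constraints (1, 3, 4, 5) are satisfied.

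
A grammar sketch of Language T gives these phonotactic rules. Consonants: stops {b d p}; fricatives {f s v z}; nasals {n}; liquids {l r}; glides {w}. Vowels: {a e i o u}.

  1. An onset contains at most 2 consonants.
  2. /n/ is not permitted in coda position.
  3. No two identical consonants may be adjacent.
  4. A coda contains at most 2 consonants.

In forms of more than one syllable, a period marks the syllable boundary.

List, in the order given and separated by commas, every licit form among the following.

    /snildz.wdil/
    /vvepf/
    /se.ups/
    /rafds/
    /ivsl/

/se.ups/

/snildz.wdil/ — violates constraint 4: syllable 1 coda /ldz/ has 3 consonants (> 2) → illicit
/vvepf/ — violates constraint 3: adjacent identical consonants /vv/ → illicit
/se.ups/ — σ1 onset /s/, coda /∅/ ok; σ2 onset /∅/, coda /ps/ (2C) ok → licit
/rafds/ — violates constraint 4: syllable 1 coda /fds/ has 3 consonants (> 2) → illicit
/ivsl/ — violates constraint 4: syllable 1 coda /vsl/ has 3 consonants (> 2) → illicit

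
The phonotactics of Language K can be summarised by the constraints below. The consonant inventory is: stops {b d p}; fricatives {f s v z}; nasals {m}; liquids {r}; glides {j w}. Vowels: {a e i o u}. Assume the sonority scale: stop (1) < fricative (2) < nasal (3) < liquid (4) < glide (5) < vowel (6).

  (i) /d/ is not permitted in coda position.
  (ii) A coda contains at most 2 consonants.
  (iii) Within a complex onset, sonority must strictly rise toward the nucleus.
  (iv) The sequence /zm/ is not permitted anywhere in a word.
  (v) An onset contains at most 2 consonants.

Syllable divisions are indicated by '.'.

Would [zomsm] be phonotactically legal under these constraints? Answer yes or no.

no

[zomsm] — violates constraint (ii): syllable 1 coda /msm/ has 3 consonants (> 2) → phonotactically illegal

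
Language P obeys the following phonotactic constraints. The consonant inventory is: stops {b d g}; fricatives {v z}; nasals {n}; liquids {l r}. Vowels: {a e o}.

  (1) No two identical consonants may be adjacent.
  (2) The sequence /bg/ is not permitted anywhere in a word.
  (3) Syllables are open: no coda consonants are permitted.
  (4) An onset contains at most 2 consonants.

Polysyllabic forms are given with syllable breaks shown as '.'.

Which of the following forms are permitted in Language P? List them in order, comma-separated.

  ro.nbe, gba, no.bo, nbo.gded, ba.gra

ro.nbe — σ1 onset /r/, coda /∅/ ok; σ2 onset /nb/ (2C), coda /∅/ ok → permitted
gba — σ1 onset /gb/ (2C), coda /∅/ ok → permitted
no.bo — σ1 onset /n/, coda /∅/ ok; σ2 onset /b/, coda /∅/ ok → permitted
nbo.gded — violates constraint 3: syllable 2 coda /d/ has 1 consonant (> 0) → not permitted
ba.gra — σ1 onset /b/, coda /∅/ ok; σ2 onset /gr/ (2C), coda /∅/ ok → permitted

ro.nbe, gba, no.bo, ba.gra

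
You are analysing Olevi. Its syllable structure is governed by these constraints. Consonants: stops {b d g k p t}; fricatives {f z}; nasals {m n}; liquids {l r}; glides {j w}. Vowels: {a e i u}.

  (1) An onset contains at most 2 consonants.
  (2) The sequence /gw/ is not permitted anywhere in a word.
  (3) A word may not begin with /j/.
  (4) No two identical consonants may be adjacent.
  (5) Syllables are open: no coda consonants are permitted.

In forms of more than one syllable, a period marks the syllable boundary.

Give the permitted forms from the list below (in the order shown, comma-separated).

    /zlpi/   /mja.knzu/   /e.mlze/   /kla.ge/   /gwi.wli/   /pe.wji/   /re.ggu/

/zlpi/ — violates constraint 1: syllable 1 onset /zlp/ has 3 consonants (> 2) → not permitted
/mja.knzu/ — violates constraint 1: syllable 2 onset /knz/ has 3 consonants (> 2) → not permitted
/e.mlze/ — violates constraint 1: syllable 2 onset /mlz/ has 3 consonants (> 2) → not permitted
/kla.ge/ — σ1 onset /kl/ (2C), coda /∅/ ok; σ2 onset /g/, coda /∅/ ok → permitted
/gwi.wli/ — violates constraint 2: contains banned sequence /gw/ → not permitted
/pe.wji/ — σ1 onset /p/, coda /∅/ ok; σ2 onset /wj/ (2C), coda /∅/ ok → permitted
/re.ggu/ — violates constraint 4: adjacent identical consonants /gg/ → not permitted

/kla.ge/, /pe.wji/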